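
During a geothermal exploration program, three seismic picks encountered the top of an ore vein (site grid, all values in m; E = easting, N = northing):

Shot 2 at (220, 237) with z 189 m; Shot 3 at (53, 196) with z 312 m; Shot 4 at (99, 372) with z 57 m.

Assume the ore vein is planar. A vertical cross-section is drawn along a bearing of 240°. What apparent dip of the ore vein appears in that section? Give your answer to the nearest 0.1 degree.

45.7°

Let the plane be z = a·E + b·N + c.
Shot 3−Shot 2: −167a − 41b = 123;  Shot 4−Shot 2: −121a + 135b = −132.
Solving gives a = −0.40693, b = −1.34251.
Unit vector along 240° is (sin 240°, cos 240°) = (-0.8660, -0.5000).
Slope in that direction = a·(-0.8660) + b·(-0.5000) = 1.02366.
Apparent dip = arctan|1.02366| = 45.7° (true dip is 54.5°, so apparent ≤ true as expected).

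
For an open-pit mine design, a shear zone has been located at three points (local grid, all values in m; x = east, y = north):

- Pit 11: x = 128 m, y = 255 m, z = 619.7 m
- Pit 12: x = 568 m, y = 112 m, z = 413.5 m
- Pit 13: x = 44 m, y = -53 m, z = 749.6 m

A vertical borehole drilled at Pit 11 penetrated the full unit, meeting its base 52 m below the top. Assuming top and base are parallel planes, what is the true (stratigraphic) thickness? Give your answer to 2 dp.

Let the plane be z = a·x + b·y + c.
Pit 12−Pit 11: 440a − 143b = −206.2;  Pit 13−Pit 11: −84a − 308b = 129.9.
Solving gives a = −0.55639, b = −0.27001.
|∇z| = √(a²+b²) = 0.61845, so dip δ = arctan(0.61845) = 31.73°.
True thickness = vertical thickness × cos δ = 52 × cos 31.73° = 44.23 m.

44.23 m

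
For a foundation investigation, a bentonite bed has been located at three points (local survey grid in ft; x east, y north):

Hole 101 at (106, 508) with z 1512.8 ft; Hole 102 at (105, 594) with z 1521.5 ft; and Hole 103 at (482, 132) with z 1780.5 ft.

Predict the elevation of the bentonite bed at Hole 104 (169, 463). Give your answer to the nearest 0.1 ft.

Two edge vectors: Hole 101→Hole 102 = (-1, 86, 8.7), Hole 101→Hole 103 = (376, -376, 267.7).
Normal n = (Hole 101→Hole 102) × (Hole 101→Hole 103) = (26293.4, 3538.9, -31960).
So ∂z/∂x = −n_x/n_z = 0.82270 and ∂z/∂y = −n_y/n_z = 0.11073.
Intercept c from Hole 101: 1512.8 − 87.21 − 56.25 = 1369.34.
At (169, 463): z = 139.0 + 51.3 + 1369.34 = 1559.6 ft.

1559.6 ft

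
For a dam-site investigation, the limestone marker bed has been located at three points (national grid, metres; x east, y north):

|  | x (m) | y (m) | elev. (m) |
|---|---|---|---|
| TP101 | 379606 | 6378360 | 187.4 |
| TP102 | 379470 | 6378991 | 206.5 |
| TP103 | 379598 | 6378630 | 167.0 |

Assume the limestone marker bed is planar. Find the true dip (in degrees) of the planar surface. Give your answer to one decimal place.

30.0°

Let the plane be z = a·x + b·y + c.
TP102−TP101: −136a + 631b = 19.1;  TP103−TP101: −8a + 270b = −20.4.
Solving gives a = −0.56925, b = −0.09242.
Gradient magnitude |∇z| = √(a² + b²) = √(0.32405 + 0.00854) = 0.57671.
True dip = arctan(0.57671) = 30.0°, dipping toward E (azimuth ≈ 081°).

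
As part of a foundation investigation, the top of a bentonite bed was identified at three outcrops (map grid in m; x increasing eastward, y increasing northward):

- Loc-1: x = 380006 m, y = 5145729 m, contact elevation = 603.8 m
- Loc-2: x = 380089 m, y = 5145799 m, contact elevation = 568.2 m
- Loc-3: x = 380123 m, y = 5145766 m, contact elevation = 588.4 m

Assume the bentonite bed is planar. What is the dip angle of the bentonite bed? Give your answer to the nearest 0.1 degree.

Let the plane be z = a·x + b·y + c.
Loc-2−Loc-1: 83a + 70b = −35.6;  Loc-3−Loc-1: 117a + 37b = −15.4.
Solving gives a = 0.04673, b = −0.56398.
Gradient magnitude |∇z| = √(a² + b²) = √(0.00218 + 0.31807) = 0.56591.
True dip = arctan(0.56591) = 29.5°, dipping toward N (azimuth ≈ 355°).

29.5°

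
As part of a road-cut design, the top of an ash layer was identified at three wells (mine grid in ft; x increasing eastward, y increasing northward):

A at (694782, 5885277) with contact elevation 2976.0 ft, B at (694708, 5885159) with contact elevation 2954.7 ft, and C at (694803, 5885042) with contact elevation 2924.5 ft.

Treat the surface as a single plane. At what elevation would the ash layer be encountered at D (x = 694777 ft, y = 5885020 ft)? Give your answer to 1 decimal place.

2921.2 ft

Let the plane be z = a·x + b·y + c.
B−A: −74a − 118b = −21.3;  C−A: 21a − 235b = −51.5.
Solving gives a = −0.053930944, b = 0.214329575.
Then c = 2976 − a·694782 − b·5885277 = −1220942.67.
At (694777, 5885020): z = −37470.0 + 1261333.8 − 1220942.67 = 2921.2 ft.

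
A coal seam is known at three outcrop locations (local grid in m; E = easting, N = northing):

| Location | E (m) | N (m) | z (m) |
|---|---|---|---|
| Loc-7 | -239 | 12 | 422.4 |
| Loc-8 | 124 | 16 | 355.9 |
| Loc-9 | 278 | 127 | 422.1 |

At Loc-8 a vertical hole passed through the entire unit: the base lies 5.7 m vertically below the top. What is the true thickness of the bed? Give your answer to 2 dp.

4.27 m

Two edge vectors: Loc-7→Loc-8 = (363, 4, -66.5), Loc-7→Loc-9 = (517, 115, -0.3).
Normal n = (Loc-7→Loc-8) × (Loc-7→Loc-9) = (7646.3, -34271.6, 39677).
So ∂z/∂E = −n_x/n_z = −0.19271 and ∂z/∂N = −n_y/n_z = 0.86376.
|∇z| = √(a²+b²) = 0.88500, so dip δ = arctan(0.88500) = 41.51°.
True thickness = vertical thickness × cos δ = 5.7 × cos 41.51° = 4.27 m.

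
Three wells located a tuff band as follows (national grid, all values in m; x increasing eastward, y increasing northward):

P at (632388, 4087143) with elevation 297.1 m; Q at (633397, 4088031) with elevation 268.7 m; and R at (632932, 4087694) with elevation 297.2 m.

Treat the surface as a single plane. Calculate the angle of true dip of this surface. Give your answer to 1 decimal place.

16.9°

Let the plane be z = a·x + b·y + c.
Q−P: 1009a + 888b = −28.4;  R−P: 544a + 551b = 0.1.
Solving gives a = −0.21591, b = 0.21335.
Gradient magnitude |∇z| = √(a² + b²) = √(0.04662 + 0.04552) = 0.30354.
True dip = arctan(0.30354) = 16.9°, dipping toward SE (azimuth ≈ 135°).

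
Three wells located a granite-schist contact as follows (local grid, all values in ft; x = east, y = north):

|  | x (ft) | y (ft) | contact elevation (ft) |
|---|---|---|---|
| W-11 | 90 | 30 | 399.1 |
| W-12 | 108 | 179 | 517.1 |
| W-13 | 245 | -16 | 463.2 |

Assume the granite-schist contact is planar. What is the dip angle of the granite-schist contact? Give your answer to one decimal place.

Two edge vectors: W-11→W-12 = (18, 149, 118), W-11→W-13 = (155, -46, 64.1).
Normal n = (W-11→W-12) × (W-11→W-13) = (14978.9, 17136.2, -23923).
So ∂z/∂x = −n_x/n_z = 0.62613 and ∂z/∂y = −n_y/n_z = 0.71631.
Gradient magnitude |∇z| = √(a² + b²) = √(0.39204 + 0.51309) = 0.95138.
True dip = arctan(0.95138) = 43.6°, dipping toward SW (azimuth ≈ 221°).

43.6°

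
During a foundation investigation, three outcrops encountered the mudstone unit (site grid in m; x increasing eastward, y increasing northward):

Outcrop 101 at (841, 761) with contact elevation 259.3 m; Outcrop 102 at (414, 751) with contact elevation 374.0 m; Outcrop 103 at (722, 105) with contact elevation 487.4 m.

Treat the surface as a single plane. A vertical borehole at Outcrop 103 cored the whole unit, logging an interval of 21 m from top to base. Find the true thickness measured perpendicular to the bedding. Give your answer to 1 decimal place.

Let the plane be z = a·x + b·y + c.
Outcrop 102−Outcrop 101: −427a − 10b = 114.7;  Outcrop 103−Outcrop 101: −119a − 656b = 228.1.
Solving gives a = −0.26159, b = −0.30026.
|∇z| = √(a²+b²) = 0.39823, so dip δ = arctan(0.39823) = 21.71°.
True thickness = vertical thickness × cos δ = 21 × cos 21.71° = 19.5 m.

19.5 m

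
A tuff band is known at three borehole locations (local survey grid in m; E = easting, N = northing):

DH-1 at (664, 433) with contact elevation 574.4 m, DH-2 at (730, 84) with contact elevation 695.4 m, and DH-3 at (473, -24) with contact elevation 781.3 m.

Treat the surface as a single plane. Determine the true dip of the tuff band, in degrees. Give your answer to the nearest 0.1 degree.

Two edge vectors: DH-1→DH-2 = (66, -349, 121), DH-1→DH-3 = (-191, -457, 206.9).
Normal n = (DH-1→DH-2) × (DH-1→DH-3) = (-16911.1, -36766.4, -96821).
So ∂z/∂E = −n_x/n_z = −0.17466 and ∂z/∂N = −n_y/n_z = −0.37974.
Gradient magnitude |∇z| = √(a² + b²) = √(0.03051 + 0.14420) = 0.41798.
True dip = arctan(0.41798) = 22.7°, dipping toward NNE (azimuth ≈ 025°).

22.7°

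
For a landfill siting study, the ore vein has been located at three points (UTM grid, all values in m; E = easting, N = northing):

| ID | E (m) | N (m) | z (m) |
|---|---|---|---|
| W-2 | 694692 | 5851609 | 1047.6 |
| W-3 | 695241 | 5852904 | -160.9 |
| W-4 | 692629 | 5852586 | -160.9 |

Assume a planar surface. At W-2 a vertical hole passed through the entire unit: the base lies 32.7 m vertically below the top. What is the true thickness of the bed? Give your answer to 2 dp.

Two edge vectors: W-2→W-3 = (549, 1295, -1208.5), W-2→W-4 = (-2063, 977, -1208.5).
Normal n = (W-2→W-3) × (W-2→W-4) = (-384303, 3156602, 3207958).
So ∂z/∂E = −n_x/n_z = 0.11980 and ∂z/∂N = −n_y/n_z = −0.98399.
|∇z| = √(a²+b²) = 0.99126, so dip δ = arctan(0.99126) = 44.75°.
True thickness = vertical thickness × cos δ = 32.7 × cos 44.75° = 23.22 m.

23.22 m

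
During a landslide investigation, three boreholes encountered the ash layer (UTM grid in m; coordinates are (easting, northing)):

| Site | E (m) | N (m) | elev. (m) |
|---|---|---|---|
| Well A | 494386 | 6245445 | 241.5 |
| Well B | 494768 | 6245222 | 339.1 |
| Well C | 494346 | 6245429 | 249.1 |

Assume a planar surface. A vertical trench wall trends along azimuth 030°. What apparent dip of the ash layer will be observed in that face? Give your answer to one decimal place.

21.6°

Two edge vectors: Well A→Well B = (382, -223, 97.6), Well A→Well C = (-40, -16, 7.6).
Normal n = (Well A→Well B) × (Well A→Well C) = (-133.2, -6807.2, -15032).
So ∂z/∂E = −n_x/n_z = −0.00886 and ∂z/∂N = −n_y/n_z = −0.45285.
Unit vector along 030° is (sin 30°, cos 30°) = (0.5000, 0.8660).
Slope in that direction = a·(0.5000) + b·(0.8660) = −0.39661.
Apparent dip = arctan|0.39661| = 21.6° (true dip is 24.4°, so apparent ≤ true as expected).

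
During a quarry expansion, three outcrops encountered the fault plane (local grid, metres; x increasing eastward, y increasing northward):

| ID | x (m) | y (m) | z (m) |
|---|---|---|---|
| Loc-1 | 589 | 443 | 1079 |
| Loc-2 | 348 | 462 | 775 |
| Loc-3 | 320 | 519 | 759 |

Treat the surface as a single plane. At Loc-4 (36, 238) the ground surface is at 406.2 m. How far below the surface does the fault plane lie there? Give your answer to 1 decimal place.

112.4 m

Two edge vectors: Loc-1→Loc-2 = (-241, 19, -304), Loc-1→Loc-3 = (-269, 76, -320).
Normal n = (Loc-1→Loc-2) × (Loc-1→Loc-3) = (17024, 4656, -13205).
So ∂z/∂x = −n_x/n_z = 1.28921 and ∂z/∂y = −n_y/n_z = 0.35259.
Intercept c from Loc-1: 1079 − 759.34 − 156.20 = 163.46.
At (36, 238): z_contact = 46.41 + 83.92 + 163.46 = 293.79 m.
Depth below ground = 406.2 − 293.79 = 112.4 m.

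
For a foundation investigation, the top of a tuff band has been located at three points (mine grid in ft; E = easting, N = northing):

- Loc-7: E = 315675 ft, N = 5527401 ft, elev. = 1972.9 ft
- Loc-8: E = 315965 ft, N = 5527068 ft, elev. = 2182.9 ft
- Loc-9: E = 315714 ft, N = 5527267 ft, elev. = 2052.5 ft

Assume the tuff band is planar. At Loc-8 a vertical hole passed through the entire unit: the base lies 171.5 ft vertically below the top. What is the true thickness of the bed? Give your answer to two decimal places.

Let the plane be z = a·E + b·N + c.
Loc-8−Loc-7: 290a − 333b = 210;  Loc-9−Loc-7: 39a − 134b = 79.6.
Solving gives a = 0.06312, b = −0.57566.
|∇z| = √(a²+b²) = 0.57911, so dip δ = arctan(0.57911) = 30.08°.
True thickness = vertical thickness × cos δ = 171.5 × cos 30.08° = 148.41 ft.

148.41 ft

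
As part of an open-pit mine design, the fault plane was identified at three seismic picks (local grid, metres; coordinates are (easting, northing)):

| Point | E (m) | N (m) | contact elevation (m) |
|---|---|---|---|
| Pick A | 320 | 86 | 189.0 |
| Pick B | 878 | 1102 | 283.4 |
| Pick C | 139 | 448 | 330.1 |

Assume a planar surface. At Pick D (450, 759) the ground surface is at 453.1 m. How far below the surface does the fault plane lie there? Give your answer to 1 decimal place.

Let the plane be z = a·E + b·N + c.
Pick B−Pick A: 558a + 1016b = 94.4;  Pick C−Pick A: −181a + 362b = 141.1.
Solving gives a = −0.282941, b = 0.248308.
Then c = 189 − a·320 − b·86 = 258.19.
At (450, 759): z_contact = −127.32 + 188.47 + 258.19 = 319.33 m.
Depth below ground = 453.1 − 319.33 = 133.8 m.

133.8 m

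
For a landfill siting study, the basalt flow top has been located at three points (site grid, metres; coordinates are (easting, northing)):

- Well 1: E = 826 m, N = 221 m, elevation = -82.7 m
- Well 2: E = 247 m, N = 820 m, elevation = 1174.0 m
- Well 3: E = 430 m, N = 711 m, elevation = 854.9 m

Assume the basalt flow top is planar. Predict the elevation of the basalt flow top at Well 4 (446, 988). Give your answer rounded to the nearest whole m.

1106 m

Two edge vectors: Well 1→Well 2 = (-579, 599, 1256.7), Well 1→Well 3 = (-396, 490, 937.6).
Normal n = (Well 1→Well 2) × (Well 1→Well 3) = (-54160.6, 45217.2, -46506).
So ∂z/∂E = −n_x/n_z = −1.16459 and ∂z/∂N = −n_y/n_z = 0.97229.
Intercept c from Well 1: -82.7 + 961.95 − 214.88 = 664.38.
At (446, 988): z = −519.4 + 960.6 + 664.38 = 1105.6 m.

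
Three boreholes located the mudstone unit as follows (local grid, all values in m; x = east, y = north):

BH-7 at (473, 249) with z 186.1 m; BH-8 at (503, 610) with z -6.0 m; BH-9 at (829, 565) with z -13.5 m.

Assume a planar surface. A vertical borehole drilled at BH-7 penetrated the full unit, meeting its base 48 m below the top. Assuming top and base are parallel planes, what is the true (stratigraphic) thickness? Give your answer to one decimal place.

42.4 m

Two edge vectors: BH-7→BH-8 = (30, 361, -192.1), BH-7→BH-9 = (356, 316, -199.6).
Normal n = (BH-7→BH-8) × (BH-7→BH-9) = (-11352, -62399.6, -119036).
So ∂z/∂x = −n_x/n_z = −0.09537 and ∂z/∂y = −n_y/n_z = −0.52421.
|∇z| = √(a²+b²) = 0.53281, so dip δ = arctan(0.53281) = 28.05°.
True thickness = vertical thickness × cos δ = 48 × cos 28.05° = 42.4 m.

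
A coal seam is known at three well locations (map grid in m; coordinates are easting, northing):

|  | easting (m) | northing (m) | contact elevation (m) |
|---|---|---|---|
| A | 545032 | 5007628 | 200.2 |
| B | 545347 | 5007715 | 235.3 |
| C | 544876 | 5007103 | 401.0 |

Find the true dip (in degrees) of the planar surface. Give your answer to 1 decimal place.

27.1°

Two edge vectors: A→B = (315, 87, 35.1), A→C = (-156, -525, 200.8).
Normal n = (A→B) × (A→C) = (35897.1, -68727.6, -151803).
So ∂z/∂easting = −n_x/n_z = 0.23647 and ∂z/∂northing = −n_y/n_z = −0.45274.
Gradient magnitude |∇z| = √(a² + b²) = √(0.05592 + 0.20498) = 0.51078.
True dip = arctan(0.51078) = 27.1°, dipping toward NNW (azimuth ≈ 332°).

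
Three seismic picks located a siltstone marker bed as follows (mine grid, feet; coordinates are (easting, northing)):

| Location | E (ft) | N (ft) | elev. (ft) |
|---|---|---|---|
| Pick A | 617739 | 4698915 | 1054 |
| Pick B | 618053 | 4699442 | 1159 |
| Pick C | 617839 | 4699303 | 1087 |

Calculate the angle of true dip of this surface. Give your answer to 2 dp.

18.66°

Two edge vectors: Pick A→Pick B = (314, 527, 105), Pick A→Pick C = (100, 388, 33).
Normal n = (Pick A→Pick B) × (Pick A→Pick C) = (-23349, 138, 69132).
So ∂z/∂E = −n_x/n_z = 0.33775 and ∂z/∂N = −n_y/n_z = −0.00200.
Gradient magnitude |∇z| = √(a² + b²) = √(0.11407 + 0.00000) = 0.33775.
True dip = arctan(0.33775) = 18.66°, dipping toward W (azimuth ≈ 270°).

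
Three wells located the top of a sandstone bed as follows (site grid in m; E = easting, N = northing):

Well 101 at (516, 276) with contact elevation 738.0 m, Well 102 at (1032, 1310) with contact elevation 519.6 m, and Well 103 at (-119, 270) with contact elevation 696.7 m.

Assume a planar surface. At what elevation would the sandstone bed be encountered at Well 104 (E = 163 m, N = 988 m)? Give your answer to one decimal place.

Let the plane be z = a·E + b·N + c.
Well 102−Well 101: 516a + 1034b = −218.4;  Well 103−Well 101: −635a − 6b = −41.3.
Solving gives a = 0.067353, b = −0.244830.
Then c = 738 − a·516 − b·276 = 770.82.
At (163, 988): z = 11.0 − 241.9 + 770.82 = 539.9 m.

539.9 m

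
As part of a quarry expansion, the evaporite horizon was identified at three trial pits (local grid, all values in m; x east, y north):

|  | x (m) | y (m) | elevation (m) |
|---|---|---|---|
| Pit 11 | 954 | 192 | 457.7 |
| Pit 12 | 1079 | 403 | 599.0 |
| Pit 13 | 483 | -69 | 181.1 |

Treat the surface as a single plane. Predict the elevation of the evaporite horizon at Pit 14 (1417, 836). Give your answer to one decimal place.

Let the plane be z = a·x + b·y + c.
Pit 12−Pit 11: 125a + 211b = 141.3;  Pit 13−Pit 11: −471a − 261b = −276.6.
Solving gives a = 0.321818, b = 0.479018.
Then c = 457.7 − a·954 − b·192 = 58.71.
At (1417, 836): z = 456.0 + 400.5 + 58.71 = 915.2 m.

915.2 m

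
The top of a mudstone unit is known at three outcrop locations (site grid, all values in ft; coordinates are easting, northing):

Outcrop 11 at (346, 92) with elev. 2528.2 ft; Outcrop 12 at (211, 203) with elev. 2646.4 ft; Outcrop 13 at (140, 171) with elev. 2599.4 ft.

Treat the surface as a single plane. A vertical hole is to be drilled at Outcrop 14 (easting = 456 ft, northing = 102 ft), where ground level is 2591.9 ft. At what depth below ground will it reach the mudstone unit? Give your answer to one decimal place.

38.7 ft

Let the plane be z = a·easting + b·northing + c.
Outcrop 12−Outcrop 11: −135a + 111b = 118.2;  Outcrop 13−Outcrop 11: −206a + 79b = 71.2.
Solving gives a = 0.11758, b = 1.20787.
Then c = 2528.2 − a·346 − b·92 = 2376.39.
At (456, 102): z_contact = 53.62 + 123.20 + 2376.39 = 2553.21 ft.
Depth below ground = 2591.9 − 2553.21 = 38.7 ft.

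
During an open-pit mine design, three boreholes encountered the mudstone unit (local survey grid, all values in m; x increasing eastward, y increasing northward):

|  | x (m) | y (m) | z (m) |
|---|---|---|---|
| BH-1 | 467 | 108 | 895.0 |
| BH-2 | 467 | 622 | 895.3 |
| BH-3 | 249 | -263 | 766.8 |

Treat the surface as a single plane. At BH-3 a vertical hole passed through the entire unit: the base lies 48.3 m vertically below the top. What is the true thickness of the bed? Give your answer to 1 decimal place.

Let the plane be z = a·x + b·y + c.
BH-2−BH-1: 0a + 514b = 0.3;  BH-3−BH-1: −218a − 371b = −128.2.
Solving gives a = 0.58708, b = 0.00058.
|∇z| = √(a²+b²) = 0.58708, so dip δ = arctan(0.58708) = 30.42°.
True thickness = vertical thickness × cos δ = 48.3 × cos 30.42° = 41.7 m.

41.7 m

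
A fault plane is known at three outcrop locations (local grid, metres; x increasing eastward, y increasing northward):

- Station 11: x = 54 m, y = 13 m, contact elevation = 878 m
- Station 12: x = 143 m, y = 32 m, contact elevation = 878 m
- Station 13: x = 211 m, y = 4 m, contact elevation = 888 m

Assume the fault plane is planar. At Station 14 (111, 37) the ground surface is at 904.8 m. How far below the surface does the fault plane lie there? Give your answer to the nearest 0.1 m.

Two edge vectors: Station 11→Station 12 = (89, 19, 0), Station 11→Station 13 = (157, -9, 10).
Normal n = (Station 11→Station 12) × (Station 11→Station 13) = (190, -890, -3784).
So ∂z/∂x = −n_x/n_z = 0.05021 and ∂z/∂y = −n_y/n_z = −0.23520.
Intercept c from Station 11: 878 − 2.71 + 3.06 = 878.35.
At (111, 37): z_contact = 5.57 − 8.70 + 878.35 = 875.22 m.
Depth below ground = 904.8 − 875.22 = 29.6 m.

29.6 m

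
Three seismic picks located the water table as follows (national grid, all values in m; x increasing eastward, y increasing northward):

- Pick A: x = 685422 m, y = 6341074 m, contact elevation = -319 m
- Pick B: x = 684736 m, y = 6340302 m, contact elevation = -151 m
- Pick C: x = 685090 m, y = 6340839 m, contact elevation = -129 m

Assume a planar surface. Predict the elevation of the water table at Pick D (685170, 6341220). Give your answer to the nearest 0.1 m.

Let the plane be z = a·x + b·y + c.
Pick B−Pick A: −686a − 772b = 168;  Pick C−Pick A: −332a − 235b = 190.
Solving gives a = −1.127305613, b = 0.784108356.
Then c = -319 − a·685422 − b·6341074 = −4199728.04.
At (685170, 6341220): z = −772396.0 + 4972203.6 − 4199728.04 = 79.6 m.

79.6 m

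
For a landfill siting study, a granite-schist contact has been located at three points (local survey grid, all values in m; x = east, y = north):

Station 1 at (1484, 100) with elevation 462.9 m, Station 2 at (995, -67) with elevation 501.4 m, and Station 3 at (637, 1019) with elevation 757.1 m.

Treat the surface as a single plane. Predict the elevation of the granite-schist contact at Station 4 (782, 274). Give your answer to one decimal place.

596.1 m

Two edge vectors: Station 1→Station 2 = (-489, -167, 38.5), Station 1→Station 3 = (-847, 919, 294.2).
Normal n = (Station 1→Station 2) × (Station 1→Station 3) = (-84512.9, 111254.3, -590840).
So ∂z/∂x = −n_x/n_z = −0.143039 and ∂z/∂y = −n_y/n_z = 0.188299.
Intercept c from Station 1: 462.9 + 212.27 − 18.83 = 656.34.
At (782, 274): z = −111.9 + 51.6 + 656.34 = 596.1 m.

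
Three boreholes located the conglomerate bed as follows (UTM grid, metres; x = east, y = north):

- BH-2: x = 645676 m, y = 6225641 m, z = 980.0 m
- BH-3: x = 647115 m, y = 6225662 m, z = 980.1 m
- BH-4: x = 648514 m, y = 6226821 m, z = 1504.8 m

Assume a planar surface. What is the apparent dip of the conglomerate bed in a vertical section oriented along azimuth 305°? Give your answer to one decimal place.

Two edge vectors: BH-2→BH-3 = (1439, 21, 0.1), BH-2→BH-4 = (2838, 1180, 524.8).
Normal n = (BH-2→BH-3) × (BH-2→BH-4) = (10902.8, -754903.4, 1638422).
So ∂z/∂x = −n_x/n_z = −0.00665 and ∂z/∂y = −n_y/n_z = 0.46075.
Unit vector along 305° is (sin 305°, cos 305°) = (-0.8192, 0.5736).
Slope in that direction = a·(-0.8192) + b·(0.5736) = 0.26973.
Apparent dip = arctan|0.26973| = 15.1° (true dip is 24.7°, so apparent ≤ true as expected).

15.1°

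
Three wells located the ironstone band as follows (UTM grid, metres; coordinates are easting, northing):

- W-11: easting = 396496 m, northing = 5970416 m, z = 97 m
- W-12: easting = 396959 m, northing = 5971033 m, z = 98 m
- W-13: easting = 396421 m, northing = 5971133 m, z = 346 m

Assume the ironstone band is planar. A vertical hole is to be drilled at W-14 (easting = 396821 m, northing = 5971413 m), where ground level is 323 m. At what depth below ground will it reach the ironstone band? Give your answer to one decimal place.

53.3 m

Let the plane be z = a·easting + b·northing + c.
W-12−W-11: 463a + 617b = 1;  W-13−W-11: −75a + 717b = 249.
Solving gives a = −0.404276582, b = 0.304991989.
Then c = 97 − a·396496 − b·5970416 = −1660538.01.
At (396821, 5971413): z_contact = −160425.44 + 1821233.13 − 1660538.01 = 269.69 m.
Depth below ground = 323 − 269.69 = 53.3 m.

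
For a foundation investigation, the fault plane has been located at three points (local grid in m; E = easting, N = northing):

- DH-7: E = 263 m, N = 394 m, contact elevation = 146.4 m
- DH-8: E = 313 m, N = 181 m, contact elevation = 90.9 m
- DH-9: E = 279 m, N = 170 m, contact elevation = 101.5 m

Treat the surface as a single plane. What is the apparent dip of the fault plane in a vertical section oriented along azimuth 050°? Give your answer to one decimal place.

9.7°

Let the plane be z = a·E + b·N + c.
DH-8−DH-7: 50a − 213b = −55.5;  DH-9−DH-7: 16a − 224b = −44.9.
Solving gives a = −0.36811, b = 0.17415.
Unit vector along 050° is (sin 50°, cos 50°) = (0.7660, 0.6428).
Slope in that direction = a·(0.7660) + b·(0.6428) = −0.17004.
Apparent dip = arctan|0.17004| = 9.7° (true dip is 22.2°, so apparent ≤ true as expected).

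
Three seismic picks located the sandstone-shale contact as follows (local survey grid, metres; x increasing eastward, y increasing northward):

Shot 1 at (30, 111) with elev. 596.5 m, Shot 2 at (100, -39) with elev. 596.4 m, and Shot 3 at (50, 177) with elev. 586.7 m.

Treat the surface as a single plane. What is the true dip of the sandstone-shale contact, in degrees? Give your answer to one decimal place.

Let the plane be z = a·x + b·y + c.
Shot 2−Shot 1: 70a − 150b = −0.1;  Shot 3−Shot 1: 20a + 66b = −9.8.
Solving gives a = −0.19378, b = −0.08976.
Gradient magnitude |∇z| = √(a² + b²) = √(0.03755 + 0.00806) = 0.21356.
True dip = arctan(0.21356) = 12.1°, dipping toward ENE (azimuth ≈ 065°).

12.1°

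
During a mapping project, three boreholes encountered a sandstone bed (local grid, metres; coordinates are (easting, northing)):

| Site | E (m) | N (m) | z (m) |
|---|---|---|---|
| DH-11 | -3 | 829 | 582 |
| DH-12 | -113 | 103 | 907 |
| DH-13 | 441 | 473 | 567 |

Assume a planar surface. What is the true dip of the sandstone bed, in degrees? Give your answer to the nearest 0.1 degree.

27.8°

Let the plane be z = a·E + b·N + c.
DH-12−DH-11: −110a − 726b = 325;  DH-13−DH-11: 444a − 356b = −15.
Solving gives a = −0.35018, b = −0.39460.
Gradient magnitude |∇z| = √(a² + b²) = √(0.12262 + 0.15571) = 0.52757.
True dip = arctan(0.52757) = 27.8°, dipping toward NE (azimuth ≈ 042°).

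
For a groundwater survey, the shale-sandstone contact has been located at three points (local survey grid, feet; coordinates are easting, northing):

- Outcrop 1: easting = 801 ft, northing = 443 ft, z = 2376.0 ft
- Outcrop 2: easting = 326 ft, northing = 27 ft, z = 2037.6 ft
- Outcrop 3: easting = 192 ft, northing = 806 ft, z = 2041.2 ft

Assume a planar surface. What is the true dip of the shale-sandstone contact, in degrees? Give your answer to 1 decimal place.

32.0°

Two edge vectors: Outcrop 1→Outcrop 2 = (-475, -416, -338.4), Outcrop 1→Outcrop 3 = (-609, 363, -334.8).
Normal n = (Outcrop 1→Outcrop 2) × (Outcrop 1→Outcrop 3) = (262116, 47055.6, -425769).
So ∂z/∂easting = −n_x/n_z = 0.61563 and ∂z/∂northing = −n_y/n_z = 0.11052.
Gradient magnitude |∇z| = √(a² + b²) = √(0.37900 + 0.01221) = 0.62547.
True dip = arctan(0.62547) = 32.0°, dipping toward W (azimuth ≈ 260°).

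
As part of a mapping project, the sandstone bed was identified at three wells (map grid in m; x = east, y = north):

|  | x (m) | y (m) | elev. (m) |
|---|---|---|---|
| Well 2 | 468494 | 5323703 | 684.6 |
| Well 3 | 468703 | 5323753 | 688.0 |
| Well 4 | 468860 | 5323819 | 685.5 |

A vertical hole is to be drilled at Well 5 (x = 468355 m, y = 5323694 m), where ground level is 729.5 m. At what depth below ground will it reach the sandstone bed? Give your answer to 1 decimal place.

Let the plane be z = a·x + b·y + c.
Well 3−Well 2: 209a + 50b = 3.4;  Well 4−Well 2: 366a + 116b = 0.9.
Solving gives a = 0.058781965, b = −0.177708614.
Then c = 684.6 − a·468494 − b·5323703 = 919213.48.
At (468355, 5323694): z_contact = 27530.83 − 946066.28 + 919213.48 = 678.03 m.
Depth below ground = 729.5 − 678.03 = 51.5 m.

51.5 m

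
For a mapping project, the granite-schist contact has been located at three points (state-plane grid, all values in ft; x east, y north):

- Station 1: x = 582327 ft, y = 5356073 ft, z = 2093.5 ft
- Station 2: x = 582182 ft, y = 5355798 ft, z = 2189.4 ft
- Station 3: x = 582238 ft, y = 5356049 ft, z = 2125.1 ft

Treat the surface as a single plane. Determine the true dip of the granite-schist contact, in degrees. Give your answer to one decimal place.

Let the plane be z = a·x + b·y + c.
Station 2−Station 1: −145a − 275b = 95.9;  Station 3−Station 1: −89a − 24b = 31.6.
Solving gives a = −0.30428, b = −0.18829.
Gradient magnitude |∇z| = √(a² + b²) = √(0.09259 + 0.03545) = 0.35783.
True dip = arctan(0.35783) = 19.7°, dipping toward ENE (azimuth ≈ 058°).

19.7°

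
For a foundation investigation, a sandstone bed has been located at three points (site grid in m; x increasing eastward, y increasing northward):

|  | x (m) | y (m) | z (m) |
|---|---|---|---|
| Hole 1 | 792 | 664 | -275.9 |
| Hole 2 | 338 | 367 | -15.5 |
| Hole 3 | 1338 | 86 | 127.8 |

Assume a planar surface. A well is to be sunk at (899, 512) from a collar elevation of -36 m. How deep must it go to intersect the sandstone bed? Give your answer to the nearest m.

131 m

Two edge vectors: Hole 1→Hole 2 = (-454, -297, 260.4), Hole 1→Hole 3 = (546, -578, 403.7).
Normal n = (Hole 1→Hole 2) × (Hole 1→Hole 3) = (30612.3, 325458.2, 424574).
So ∂z/∂x = −n_x/n_z = −0.07210 and ∂z/∂y = −n_y/n_z = −0.76655.
Intercept c from Hole 1: -275.9 + 57.10 + 508.99 = 290.19.
At (899, 512): z_contact = −64.8 − 392.5 + 290.19 = -167.1 m.
Depth below ground = -36 − (-167.1) = 131 m.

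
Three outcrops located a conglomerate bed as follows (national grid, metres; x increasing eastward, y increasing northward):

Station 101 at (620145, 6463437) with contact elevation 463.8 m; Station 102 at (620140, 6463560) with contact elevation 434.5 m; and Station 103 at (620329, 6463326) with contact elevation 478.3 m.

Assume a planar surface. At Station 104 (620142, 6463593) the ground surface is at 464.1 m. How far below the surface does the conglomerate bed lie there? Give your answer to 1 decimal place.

37.7 m

Let the plane be z = a·x + b·y + c.
Station 102−Station 101: −5a + 123b = −29.3;  Station 103−Station 101: 184a − 111b = 14.5.
Solving gives a = −0.066530779, b = −0.240915885.
Then c = 463.8 − a·620145 − b·6463437 = 1598867.18.
At (620142, 6463593): z_contact = −41258.53 − 1557182.23 + 1598867.18 = 426.42 m.
Depth below ground = 464.1 − 426.42 = 37.7 m.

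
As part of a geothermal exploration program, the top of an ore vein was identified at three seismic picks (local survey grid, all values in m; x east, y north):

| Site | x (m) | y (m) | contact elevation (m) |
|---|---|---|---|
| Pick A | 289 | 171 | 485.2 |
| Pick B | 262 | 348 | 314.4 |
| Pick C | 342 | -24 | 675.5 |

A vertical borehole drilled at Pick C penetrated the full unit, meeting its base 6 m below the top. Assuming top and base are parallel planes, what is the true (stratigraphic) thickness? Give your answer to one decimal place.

4.3 m

Let the plane be z = a·x + b·y + c.
Pick B−Pick A: −27a + 177b = −170.8;  Pick C−Pick A: 53a − 195b = 190.3.
Solving gives a = 0.09162, b = −0.95100.
|∇z| = √(a²+b²) = 0.95540, so dip δ = arctan(0.95540) = 43.69°.
True thickness = vertical thickness × cos δ = 6 × cos 43.69° = 4.3 m.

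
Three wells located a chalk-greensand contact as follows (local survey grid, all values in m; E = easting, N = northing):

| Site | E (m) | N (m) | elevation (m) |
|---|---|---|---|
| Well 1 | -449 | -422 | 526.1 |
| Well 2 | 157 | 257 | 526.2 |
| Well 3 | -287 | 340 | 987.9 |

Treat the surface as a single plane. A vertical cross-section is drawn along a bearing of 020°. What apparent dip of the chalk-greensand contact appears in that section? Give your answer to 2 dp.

Two edge vectors: Well 1→Well 2 = (606, 679, 0.1), Well 1→Well 3 = (162, 762, 461.8).
Normal n = (Well 1→Well 2) × (Well 1→Well 3) = (313486, -279834.6, 351774).
So ∂z/∂E = −n_x/n_z = −0.89116 and ∂z/∂N = −n_y/n_z = 0.79550.
Unit vector along 020° is (sin 20°, cos 20°) = (0.3420, 0.9397).
Slope in that direction = a·(0.3420) + b·(0.9397) = 0.44273.
Apparent dip = arctan|0.44273| = 23.88° (true dip is 50.1°, so apparent ≤ true as expected).

23.88°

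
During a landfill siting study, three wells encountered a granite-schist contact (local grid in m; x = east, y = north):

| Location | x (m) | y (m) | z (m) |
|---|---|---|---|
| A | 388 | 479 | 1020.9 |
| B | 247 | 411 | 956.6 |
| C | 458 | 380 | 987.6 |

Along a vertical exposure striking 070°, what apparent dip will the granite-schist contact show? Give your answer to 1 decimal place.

20.5°

Let the plane be z = a·x + b·y + c.
B−A: −141a − 68b = −64.3;  C−A: 70a − 99b = −33.3.
Solving gives a = 0.21910, b = 0.49128.
Unit vector along 070° is (sin 70°, cos 70°) = (0.9397, 0.3420).
Slope in that direction = a·(0.9397) + b·(0.3420) = 0.37391.
Apparent dip = arctan|0.37391| = 20.5° (true dip is 28.3°, so apparent ≤ true as expected).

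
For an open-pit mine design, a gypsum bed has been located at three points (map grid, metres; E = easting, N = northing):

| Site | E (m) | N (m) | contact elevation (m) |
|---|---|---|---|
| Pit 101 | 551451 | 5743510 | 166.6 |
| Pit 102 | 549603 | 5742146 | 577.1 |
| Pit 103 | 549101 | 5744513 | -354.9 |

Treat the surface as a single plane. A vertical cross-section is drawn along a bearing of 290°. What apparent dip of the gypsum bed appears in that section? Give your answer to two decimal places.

Two edge vectors: Pit 101→Pit 102 = (-1848, -1364, 410.5), Pit 101→Pit 103 = (-2350, 1003, -521.5).
Normal n = (Pit 101→Pit 102) × (Pit 101→Pit 103) = (299594.5, -1928407, -5058944).
So ∂z/∂E = −n_x/n_z = 0.05922 and ∂z/∂N = −n_y/n_z = −0.38119.
Unit vector along 290° is (sin 290°, cos 290°) = (-0.9397, 0.3420).
Slope in that direction = a·(-0.9397) + b·(0.3420) = −0.18602.
Apparent dip = arctan|0.18602| = 10.54° (true dip is 21.1°, so apparent ≤ true as expected).

10.54°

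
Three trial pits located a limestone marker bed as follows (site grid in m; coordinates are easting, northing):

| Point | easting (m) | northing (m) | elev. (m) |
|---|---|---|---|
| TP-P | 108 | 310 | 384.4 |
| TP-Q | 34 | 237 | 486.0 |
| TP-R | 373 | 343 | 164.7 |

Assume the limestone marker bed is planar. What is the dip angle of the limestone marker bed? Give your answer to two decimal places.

Two edge vectors: TP-P→TP-Q = (-74, -73, 101.6), TP-P→TP-R = (265, 33, -219.7).
Normal n = (TP-P→TP-Q) × (TP-P→TP-R) = (12685.3, 10666.2, 16903).
So ∂z/∂easting = −n_x/n_z = −0.75048 and ∂z/∂northing = −n_y/n_z = −0.63102.
Gradient magnitude |∇z| = √(a² + b²) = √(0.56321 + 0.39819) = 0.98051.
True dip = arctan(0.98051) = 44.44°, dipping toward NE (azimuth ≈ 050°).

44.44°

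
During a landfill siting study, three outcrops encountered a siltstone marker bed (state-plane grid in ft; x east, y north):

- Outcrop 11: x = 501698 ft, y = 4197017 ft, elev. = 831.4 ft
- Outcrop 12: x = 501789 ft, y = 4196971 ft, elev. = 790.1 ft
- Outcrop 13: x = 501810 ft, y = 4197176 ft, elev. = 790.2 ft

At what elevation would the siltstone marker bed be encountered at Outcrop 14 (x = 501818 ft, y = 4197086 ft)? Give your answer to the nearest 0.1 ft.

782.7 ft

Two edge vectors: Outcrop 11→Outcrop 12 = (91, -46, -41.3), Outcrop 11→Outcrop 13 = (112, 159, -41.2).
Normal n = (Outcrop 11→Outcrop 12) × (Outcrop 11→Outcrop 13) = (8461.9, -876.4, 19621).
So ∂z/∂x = −n_x/n_z = −0.431267519 and ∂z/∂y = −n_y/n_z = 0.044666429.
Intercept c from Outcrop 11: 831.4 + 216366.05 − 187465.76 = 29731.69.
At (501818, 4197086): z = −216417.8 + 187468.8 + 29731.69 = 782.7 ft.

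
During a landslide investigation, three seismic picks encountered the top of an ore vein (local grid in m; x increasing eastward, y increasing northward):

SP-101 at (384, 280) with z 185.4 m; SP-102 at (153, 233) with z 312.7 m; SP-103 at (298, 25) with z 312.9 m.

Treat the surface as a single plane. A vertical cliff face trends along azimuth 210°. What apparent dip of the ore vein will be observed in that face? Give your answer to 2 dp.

28.07°

Two edge vectors: SP-101→SP-102 = (-231, -47, 127.3), SP-101→SP-103 = (-86, -255, 127.5).
Normal n = (SP-101→SP-102) × (SP-101→SP-103) = (26469, 18504.7, 54863).
So ∂z/∂x = −n_x/n_z = −0.48246 and ∂z/∂y = −n_y/n_z = −0.33729.
Unit vector along 210° is (sin 210°, cos 210°) = (-0.5000, -0.8660).
Slope in that direction = a·(-0.5000) + b·(-0.8660) = 0.53333.
Apparent dip = arctan|0.53333| = 28.07° (true dip is 30.5°, so apparent ≤ true as expected).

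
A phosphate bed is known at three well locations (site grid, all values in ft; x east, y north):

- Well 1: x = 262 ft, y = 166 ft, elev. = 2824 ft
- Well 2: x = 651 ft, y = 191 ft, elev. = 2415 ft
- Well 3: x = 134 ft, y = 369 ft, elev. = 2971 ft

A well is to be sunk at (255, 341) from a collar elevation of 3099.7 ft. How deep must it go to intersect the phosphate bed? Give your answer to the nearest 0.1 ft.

258.0 ft

Two edge vectors: Well 1→Well 2 = (389, 25, -409), Well 1→Well 3 = (-128, 203, 147).
Normal n = (Well 1→Well 2) × (Well 1→Well 3) = (86702, -4831, 82167).
So ∂z/∂x = −n_x/n_z = −1.05519 and ∂z/∂y = −n_y/n_z = 0.05879.
Intercept c from Well 1: 2824 + 276.46 − 9.76 = 3090.70.
At (255, 341): z_contact = −269.07 + 20.05 + 3090.70 = 2841.68 ft.
Depth below ground = 3099.7 − 2841.68 = 258.0 ft.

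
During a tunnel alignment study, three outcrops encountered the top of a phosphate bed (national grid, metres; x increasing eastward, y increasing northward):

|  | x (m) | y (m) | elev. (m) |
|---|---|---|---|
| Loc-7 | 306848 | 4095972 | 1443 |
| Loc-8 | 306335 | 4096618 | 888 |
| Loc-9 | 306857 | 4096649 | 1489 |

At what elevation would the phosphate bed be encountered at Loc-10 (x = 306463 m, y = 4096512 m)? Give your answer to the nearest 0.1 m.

Two edge vectors: Loc-7→Loc-8 = (-513, 646, -555), Loc-7→Loc-9 = (9, 677, 46).
Normal n = (Loc-7→Loc-8) × (Loc-7→Loc-9) = (405451, 18603, -353115).
So ∂z/∂x = −n_x/n_z = 1.148212339 and ∂z/∂y = −n_y/n_z = 0.052682554.
Intercept c from Loc-7: 1443 − 352326.66 − 215786.27 = −566669.93.
At (306463, 4096512): z = 351884.6 + 215814.7 − 566669.93 = 1029.4 m.

1029.4 m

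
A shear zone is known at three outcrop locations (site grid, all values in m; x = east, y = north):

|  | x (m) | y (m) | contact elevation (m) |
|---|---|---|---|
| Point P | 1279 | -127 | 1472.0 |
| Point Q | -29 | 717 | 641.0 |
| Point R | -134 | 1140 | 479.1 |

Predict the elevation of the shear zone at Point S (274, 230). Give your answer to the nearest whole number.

Let the plane be z = a·x + b·y + c.
Point Q−Point P: −1308a + 844b = −831;  Point R−Point P: −1413a + 1267b = −992.9.
Solving gives a = 0.46242, b = −0.26796.
Then c = 1472 − a·1279 − b·-127 = 846.54.
At (274, 230): z = 126.7 − 61.6 + 846.54 = 911.6 m.

912 m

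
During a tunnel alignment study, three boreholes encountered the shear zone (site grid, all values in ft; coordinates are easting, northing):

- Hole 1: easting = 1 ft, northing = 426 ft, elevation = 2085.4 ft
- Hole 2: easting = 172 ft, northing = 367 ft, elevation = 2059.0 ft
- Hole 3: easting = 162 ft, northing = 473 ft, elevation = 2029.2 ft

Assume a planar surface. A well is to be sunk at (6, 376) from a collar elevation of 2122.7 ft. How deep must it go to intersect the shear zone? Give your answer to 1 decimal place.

23.3 ft

Let the plane be z = a·easting + b·northing + c.
Hole 2−Hole 1: 171a − 59b = −26.4;  Hole 3−Hole 1: 161a + 47b = −56.2.
Solving gives a = −0.25984, b = −0.30565.
Then c = 2085.4 − a·1 − b·426 = 2215.86.
At (6, 376): z_contact = −1.56 − 114.92 + 2215.86 = 2099.38 ft.
Depth below ground = 2122.7 − 2099.38 = 23.3 ft.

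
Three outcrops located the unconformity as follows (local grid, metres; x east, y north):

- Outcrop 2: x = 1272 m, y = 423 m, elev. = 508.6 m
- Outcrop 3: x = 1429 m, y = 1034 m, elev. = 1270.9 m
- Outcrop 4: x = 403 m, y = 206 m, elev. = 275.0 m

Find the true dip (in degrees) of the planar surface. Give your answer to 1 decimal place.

51.6°

Let the plane be z = a·x + b·y + c.
Outcrop 3−Outcrop 2: 157a + 611b = 762.3;  Outcrop 4−Outcrop 2: −869a − 217b = −233.6.
Solving gives a = −0.04566, b = 1.25936.
Gradient magnitude |∇z| = √(a² + b²) = √(0.00209 + 1.58599) = 1.26019.
True dip = arctan(1.26019) = 51.6°, dipping toward S (azimuth ≈ 178°).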